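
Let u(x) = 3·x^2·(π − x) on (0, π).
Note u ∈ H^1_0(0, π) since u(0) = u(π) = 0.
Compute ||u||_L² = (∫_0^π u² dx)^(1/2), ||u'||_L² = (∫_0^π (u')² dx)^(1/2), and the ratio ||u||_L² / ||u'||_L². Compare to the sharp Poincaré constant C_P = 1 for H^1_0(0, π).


||u||_L² / ||u'||_L² = sqrt(14)*π/14 < C_P = 1.

u(x) = 3·x^2·(π − x), so u'(x) = 3*x*(-3*x + 2*π).
u(x) = 3·x^2·(π − x) vanishes at x = 0 and x = π, so u ∈ H^1_0(0, π). Differentiate via the product rule and integrate the resulting polynomials term by term.
  ∫_0^π u² dx = ∫_0^π (9*x^6 - 18*π*x^5 + 9*π^2*x^4) dx. Term by term:
    ∫_0^π 9*x^6 dx = 9*π^7/7;  ∫_0^π -18*π*x^5 dx = -3*π^7;  ∫_0^π 9*π^2*x^4 dx = 9*π^7/5.
  Sum: 9*π^7/7 − 3*π^7 + 9*π^7/5 = 3*π^7/35.
  ∫_0^π (u')² dx = ∫_0^π (81*x^4 - 108*π*x^3 + 36*π^2*x^2) dx. Term by term:
    ∫_0^π 81*x^4 dx = 81*π^5/5;  ∫_0^π -108*π*x^3 dx = -27*π^5;  ∫_0^π 36*π^2*x^2 dx = 12*π^5.
  Sum: 81*π^5/5 − 27*π^5 + 12*π^5 = 6*π^5/5.
∫_0^π u² dx = 3*π^7/35, so ||u||_L² = sqrt(105)*π^(7/2)/35.
∫_0^π (u')² dx = 6*π^5/5, so ||u'||_L² = sqrt(30)*π^(5/2)/5.
Ratio ||u||_L² / ||u'||_L² = sqrt(14)*π/14.
Sharp Poincaré constant on H^1_0(0, π) is C_P = L/π = 1, achieved by sin(x).
A polynomial bump cannot attain the sharp Poincaré constant (only the first sine eigenfunction does), so the ratio is strictly less than C_P, consistent with ||u||_L² ≤ C_P ||u'||_L².


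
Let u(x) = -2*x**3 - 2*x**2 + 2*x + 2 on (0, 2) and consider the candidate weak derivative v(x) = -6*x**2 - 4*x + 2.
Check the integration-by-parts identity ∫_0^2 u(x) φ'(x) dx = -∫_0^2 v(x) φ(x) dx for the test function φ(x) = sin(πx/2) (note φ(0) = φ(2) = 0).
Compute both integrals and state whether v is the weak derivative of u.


LHS = -192/π^3 + 56/π, RHS = -192/π^3 + 56/π. Yes, v = u' weakly.

u(x) = -2*x**3 - 2*x**2 + 2*x + 2, classical derivative u'(x) = -6*x**2 - 4*x + 2.
φ(x) = sin(πx/2), so φ'(x) = π*cos(π*x/2)/2.
Note φ(0) = φ(2) = 0, so the boundary term u·φ vanishes.
LHS = ∫_0^2 u(x) φ'(x) dx = ∫_0^2 (-π*x^3*cos(π*x/2) - π*x^2*cos(π*x/2) + π*x*cos(π*x/2) + π*cos(π*x/2)) dx. Term by term:
  ∫_0^2 π*cos(π*x/2) dx = 0;  ∫_0^2 π*x*cos(π*x/2) dx = -8/π;  ∫_0^2 -π*x^2*cos(π*x/2) dx = 16/π;
  ∫_0^2 -π*x^3*cos(π*x/2) dx = -192/π^3 + 48/π.
Sum: 0 − 8/π + 16/π + -192/π^3 + 48/π = -192/π^3 + 56/π.
So LHS = -192/π^3 + 56/π.
∫_0^2 v(x) φ(x) dx = ∫_0^2 (-6*x^2*sin(π*x/2) - 4*x*sin(π*x/2) + 2*sin(π*x/2)) dx. Term by term:
  ∫_0^2 2*sin(π*x/2) dx = 8/π;  ∫_0^2 -6*x^2*sin(π*x/2) dx = -48/π + 192/π^3;  ∫_0^2 -4*x*sin(π*x/2) dx = -16/π.
Sum: 8/π + -48/π + 192/π^3 − 16/π = -56/π + 192/π^3.
So RHS = -∫_0^2 v(x) φ(x) dx = -192/π^3 + 56/π.
LHS = RHS, so the identity holds for this test φ.
Moreover u is smooth here and v(x) = u'(x) = -6*x**2 - 4*x + 2 pointwise, so the identity holds for every test function. Hence v is the weak derivative of u.


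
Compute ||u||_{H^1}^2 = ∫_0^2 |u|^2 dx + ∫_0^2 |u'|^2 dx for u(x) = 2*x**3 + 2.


||u||_{H^1}^2 = 12024/35

The H^1 norm (squared) on an interval (0, L) is
  ||u||_{H^1}^2 = ∫_0^L u(x)^2 dx + ∫_0^L u'(x)^2 dx.
Compute u'(x) = 6*x**2.
Then u(x)^2 = 4*x**6 + 8*x**3 + 4 and u'(x)^2 = 36*x**4.
Integrate each monomial from 0 to 2 using ∫_0^2 c·x^n dx = c·2^(n+1)/(n+1):
  ∫_0^2 u(x)^2 dx = ∫_0^2 (4*x^6 + 8*x^3 + 4) dx. Term by term:
    ∫_0^2 4*x^6 dx = 512/7;  ∫_0^2 8*x^3 dx = 32;  ∫_0^2 4 dx = 8.
  Sum: 512/7 + 32 + 8 = 792/7.
  ∫_0^2 u'(x)^2 dx = ∫_0^2 (36*x^4) dx. Term by term:
    ∫_0^2 36*x^4 dx = 1152/5.
Adding: ||u||_{H^1}^2 = 792/7 + 1152/5 = 12024/35.


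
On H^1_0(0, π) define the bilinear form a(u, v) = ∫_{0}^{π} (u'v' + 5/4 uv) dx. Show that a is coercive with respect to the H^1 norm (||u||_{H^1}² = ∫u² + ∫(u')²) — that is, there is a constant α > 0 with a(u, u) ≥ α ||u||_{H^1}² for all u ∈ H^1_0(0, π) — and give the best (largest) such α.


α = 1

Coercivity of a(·,·) on H^1_0(0, π) means a(u, u) ≥ α ||u||_{H^1}² for every u ∈ H^1_0.
The interval has length L = π, and Poincaré/coercivity depend only on L. Here a(u, u) = ∫(u')² + (5/4)·∫u².
Here c = 5/4 ≥ 1, so a(u,u) = ∫(u')² + c∫u² ≥ ∫(u')² + ∫u² = ||u||_{H^1}², i.e. α = 1 works. No larger α is possible: a(u,u) ≥ α||u||_{H^1}² means (1−α)∫(u')² ≥ (α−c)∫u², and for the modes u_n = sin(nπ(x−x₀)/L) (x₀ the left endpoint) one has ∫u_n²/∫(u_n')² = (L/(nπ))² → 0, so a(u_n,u_n)/||u_n||_{H^1}² → 1. Hence the optimal constant is α = 1.
Therefore α = 1.


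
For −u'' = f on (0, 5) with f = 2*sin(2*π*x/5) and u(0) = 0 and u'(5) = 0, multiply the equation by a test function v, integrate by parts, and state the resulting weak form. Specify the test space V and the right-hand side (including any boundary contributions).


V = {v ∈ H^1(0, 5) : v(0) = 0} (test functions vanish at x = 0 where u is specified); weak form: ∫_0^5 u'v' dx = ∫_0^5 (2*sin(2*π*x/5)) v dx for all v ∈ V.

Multiply both sides by a test function v and integrate from 0 to 5:
  ∫_0^5 −u''(x) v(x) dx = ∫_0^5 f(x) v(x) dx.
Integrate the LHS by parts once:
  ∫_0^5 −u'' v dx = −[u'(x) v(x)]_0^5 + ∫_0^5 u'(x) v'(x) dx.
Thus ∫_0^5 u'(x) v'(x) dx = ∫_0^5 f(x) v(x) dx + [u'(x) v(x)]_0^5.
Choose V so that boundary terms are either known or forced to vanish.
Mixed BC: u(0) = 0 (Dirichlet) and u'(5) = 0 (Neumann). Define V = {v ∈ H^1(0, 5) : v(0) = 0}. Then [u' v]_0^5 = u'(5)·v(5) − u'(0)·0 = 0.
Weak formulation: find u (satisfying any essential BC) such that ∫_0^5 u'(x) v'(x) dx = ∫_0^5 f v dx for all v ∈ V (Dirichlet at 0 absorbed into V; the Neumann datum at x = 5 is zero, so no boundary term remains).
Substituting f(x) = 2*sin(2*π*x/5), the right-hand side is ∫_0^5 (2*sin(2*π*x/5)) v dx.


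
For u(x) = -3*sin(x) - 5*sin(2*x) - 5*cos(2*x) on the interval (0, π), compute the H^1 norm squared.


||u||_{H^1(0,π)}^2 = -100 + 134*π

u'(x) = 10*sin(2*x) - 3*cos(x) - 10*cos(2*x).
Expand u² and (u')² and integrate term by term on (0, π), using: for integers n ≥ 1, ∫_0^π sin²(nx) dx = ∫_0^π cos²(nx) dx = π/2; for n ≠ n', ∫_0^π sin(nx)sin(n'x) dx = ∫_0^π cos(nx)cos(n'x) dx = 0; and by product-to-sum, ∫_0^π sin(nx)cos(n'x) dx = ½∫_0^π [sin((n+n')x) + sin((n−n')x)] dx, which is 0 when n+n' is even and 2n/(n²−n'²) when n+n' is odd (it need not vanish on (0, π)).
  u² squared terms: (-5)²·∫cos(2x)² dx = 25·π/2 = 25*π/2;  (-5)²·∫sin(2x)² dx = 25·π/2 = 25*π/2;  (-3)²·∫sin(x)² dx = 9·π/2 = 9*π/2.
  u² cross terms: 2·(-5)·(-5)·∫cos(2x)·sin(2x) dx = 50·(0) = 0;  2·(-5)·(-3)·∫cos(2x)·sin(x) dx = 30·(-2/3) = -20;  2·(-5)·(-3)·∫sin(2x)·sin(x) dx = 30·(0) = 0.
  So ∫_0^π u² dx = 25*π/2 + 25*π/2 + 9*π/2 + 0 − 20 + 0 = -20 + 59*π/2.
  (u')² squared terms: (-10)²·∫cos(2x)² dx = 100·π/2 = 50*π;  (-3)²·∫cos(x)² dx = 9·π/2 = 9*π/2;  (10)²·∫sin(2x)² dx = 100·π/2 = 50*π.
  (u')² cross terms: 2·(-10)·(-3)·∫cos(2x)·cos(x) dx = 60·(0) = 0;  2·(-10)·(10)·∫cos(2x)·sin(2x) dx = -200·(0) = 0;  2·(-3)·(10)·∫cos(x)·sin(2x) dx = -60·(4/3) = -80.
  So ∫_0^π (u')² dx = 50*π + 9*π/2 + 50*π + 0 + 0 − 80 = -80 + 209*π/2.
||u||_{H^1}^2 = (-20 + 59*π/2) + (-80 + 209*π/2) = -100 + 134*π.


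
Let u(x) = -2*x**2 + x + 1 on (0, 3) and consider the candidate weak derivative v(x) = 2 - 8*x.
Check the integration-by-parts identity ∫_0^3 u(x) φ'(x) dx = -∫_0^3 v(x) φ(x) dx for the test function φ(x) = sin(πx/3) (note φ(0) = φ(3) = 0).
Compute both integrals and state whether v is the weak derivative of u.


LHS = 30/π, RHS = 60/π. No, v is not the weak derivative of u.

u(x) = -2*x**2 + x + 1, classical derivative u'(x) = 1 - 4*x.
φ(x) = sin(πx/3), so φ'(x) = π*cos(π*x/3)/3.
Note φ(0) = φ(3) = 0, so the boundary term u·φ vanishes.
LHS = ∫_0^3 u(x) φ'(x) dx = ∫_0^3 (-2*π*x^2*cos(π*x/3)/3 + π*x*cos(π*x/3)/3 + π*cos(π*x/3)/3) dx. Term by term:
  ∫_0^3 π*cos(π*x/3)/3 dx = 0;  ∫_0^3 -2*π*x^2*cos(π*x/3)/3 dx = 36/π;  ∫_0^3 π*x*cos(π*x/3)/3 dx = -6/π.
Sum: 0 + 36/π − 6/π = 30/π.
So LHS = 30/π.
∫_0^3 v(x) φ(x) dx = ∫_0^3 (-8*x*sin(π*x/3) + 2*sin(π*x/3)) dx. Term by term:
  ∫_0^3 2*sin(π*x/3) dx = 12/π;  ∫_0^3 -8*x*sin(π*x/3) dx = -72/π.
Sum: 12/π − 72/π = -60/π.
So RHS = -∫_0^3 v(x) φ(x) dx = 60/π.
LHS − RHS = -30/π ≠ 0, so the identity fails.
(For a valid weak derivative the identity must hold for EVERY test function, in particular this one. The failure shows v is NOT the weak derivative of u.)
Correct weak derivative would be u'(x) = 1 - 4*x.


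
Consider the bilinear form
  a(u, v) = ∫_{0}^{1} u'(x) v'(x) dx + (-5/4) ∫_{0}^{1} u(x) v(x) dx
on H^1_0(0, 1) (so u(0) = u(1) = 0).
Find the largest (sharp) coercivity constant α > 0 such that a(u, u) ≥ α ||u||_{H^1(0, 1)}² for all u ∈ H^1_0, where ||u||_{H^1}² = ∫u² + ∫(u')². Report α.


α = (-5/4 + π^2)/(1 + π^2)

Coercivity of a(·,·) on H^1_0(0, 1) means a(u, u) ≥ α ||u||_{H^1}² for every u ∈ H^1_0.
The interval has length L = 1, and Poincaré/coercivity depend only on L. Here a(u, u) = ∫(u')² + (-5/4)·∫u².
Here c = -5/4 < 0 with |c| < (π/L)² = π^2, so coercivity still holds. The condition a(u,u) ≥ α||u||_{H^1}² reads (1−α)∫(u')² ≥ (α−c)∫u². Any admissible α is ≤ 1 (rapidly oscillating u have ∫u²/∫(u')² → 0), and α = 1 would force 0 ≥ (1−c)∫u², impossible since c < 1; so 1−α > 0. By the sharp Poincaré inequality on H^1_0 of an interval of length L, ∫(u')² ≥ (π/L)²∫u² with equality for the first sine mode sin(π(x−x₀)/L) (x₀ the left endpoint), so the inequality holds for all u iff (1−α)(π/L)² ≥ α − c, i.e. α ≤ ((π/L)² + c)/((π/L)² + 1) = (1 + c(L/π)²)/(1 + (L/π)²). (Direct route, valid since c ≤ 0: Poincaré gives c∫u² ≥ c(L/π)²∫(u')², so a(u,u) ≥ (1 + c(L/π)²)∫(u')², while ||u||_{H^1}² ≤ (1 + (L/π)²)∫(u')²; dividing yields the same α.) With (π/L)² = π^2 and c = -5/4, the largest admissible constant is α = ((π/L)² + c)/((π/L)² + 1).
Simplifying, α = (-5/4 + π^2)/(1 + π^2).


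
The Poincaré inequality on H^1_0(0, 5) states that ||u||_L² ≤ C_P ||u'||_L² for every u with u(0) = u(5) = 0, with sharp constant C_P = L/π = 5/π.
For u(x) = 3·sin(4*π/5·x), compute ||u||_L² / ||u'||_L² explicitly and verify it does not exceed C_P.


||u||_L² / ||u'||_L² = 5/(4*π) < C_P = 5/π.

u(x) = 3·sin(4*π/5·x), so u'(x) = 12*π*cos(4*π*x/5)/5.
Writing u(x) = A·sin(kπx/L) with A = 3 and k = 4, use ∫_0^L sin²(kπx/L) dx = L/2 and ∫_0^L cos²(kπx/L) dx = L/2.
u² = 9·sin²(4*π/5·x) and (u')² = 144*π^2/25·cos²(4*π/5·x), and each of sin², cos² integrates to L/2 = 5/2 over (0, 5).
∫_0^5 u² dx = 45/2, so ||u||_L² = 3*sqrt(10)/2.
∫_0^5 (u')² dx = 72*π^2/5, so ||u'||_L² = 6*sqrt(10)*π/5.
Ratio ||u||_L² / ||u'||_L² = 5/(4*π).
Sharp Poincaré constant on H^1_0(0, 5) is C_P = L/π = 5/π, achieved by sin(π/5·x).
This is the k = 4 harmonic; the ratio L/(kπ) is strictly less than C_P = L/π, consistent with the sharp inequality ||u||_L² ≤ C_P ||u'||_L².


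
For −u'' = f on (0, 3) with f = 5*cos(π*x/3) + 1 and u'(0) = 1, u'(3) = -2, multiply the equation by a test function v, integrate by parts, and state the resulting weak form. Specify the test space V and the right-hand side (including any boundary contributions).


V = H^1(0, 3) (v unrestricted at boundary; u is determined up to an additive constant); weak form: ∫_0^3 u'v' dx = ∫_0^3 (5*cos(π*x/3) + 1) v dx − 2·v(3) − v(0) for all v ∈ V.

Multiply both sides by a test function v and integrate from 0 to 3:
  ∫_0^3 −u''(x) v(x) dx = ∫_0^3 f(x) v(x) dx.
Integrate the LHS by parts once:
  ∫_0^3 −u'' v dx = −[u'(x) v(x)]_0^3 + ∫_0^3 u'(x) v'(x) dx.
Thus ∫_0^3 u'(x) v'(x) dx = ∫_0^3 f(x) v(x) dx + [u'(x) v(x)]_0^3.
Choose V so that boundary terms are either known or forced to vanish.
u has inhomogeneous Neumann u'(0) = 1, u'(3) = -2. [u' v]_0^3 = (-2)·v(3) − (1)·v(0) = − 2·v(3) − v(0). Take V = H^1(0, 3); boundary term becomes part of RHS.
Weak formulation: find u (satisfying any essential BC) such that ∫_0^3 u'(x) v'(x) dx = ∫_0^3 f v dx − 2·v(3) − v(0) for all v ∈ V (Neumann data are natural BCs: they enter the RHS as boundary terms).
Substituting f(x) = 5*cos(π*x/3) + 1, the right-hand side is ∫_0^3 (5*cos(π*x/3) + 1) v dx − 2·v(3) − v(0).
Compatibility check (pure Neumann): taking v ≡ 1 ∈ V gives 0 = ∫_0^3 f dx + (-2) − (1), i.e. ∫_0^3 f dx must equal u'(0) − u'(3) = 3. Indeed ∫_0^3 (5*cos(π*x/3) + 1) dx = 3, so the data are compatible. The solution is then unique only up to an additive constant (fix it e.g. by requiring ∫_0^3 u dx = 0).


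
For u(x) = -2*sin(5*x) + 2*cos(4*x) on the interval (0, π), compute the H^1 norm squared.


||u||_{H^1(0,π)}^2 = -1360/9 + 86*π

u'(x) = -8*sin(4*x) - 10*cos(5*x).
Expand u² and (u')² and integrate term by term on (0, π), using: for integers n ≥ 1, ∫_0^π sin²(nx) dx = ∫_0^π cos²(nx) dx = π/2; for n ≠ n', ∫_0^π sin(nx)sin(n'x) dx = ∫_0^π cos(nx)cos(n'x) dx = 0; and by product-to-sum, ∫_0^π sin(nx)cos(n'x) dx = ½∫_0^π [sin((n+n')x) + sin((n−n')x)] dx, which is 0 when n+n' is even and 2n/(n²−n'²) when n+n' is odd (it need not vanish on (0, π)).
  u² squared terms: (-2)²·∫sin(5x)² dx = 4·π/2 = 2*π;  (2)²·∫cos(4x)² dx = 4·π/2 = 2*π.
  u² cross terms: 2·(-2)·(2)·∫sin(5x)·cos(4x) dx = -8·(10/9) = -80/9.
  So ∫_0^π u² dx = 2*π + 2*π − 80/9 = -80/9 + 4*π.
  (u')² squared terms: (-10)²·∫cos(5x)² dx = 100·π/2 = 50*π;  (-8)²·∫sin(4x)² dx = 64·π/2 = 32*π.
  (u')² cross terms: 2·(-10)·(-8)·∫cos(5x)·sin(4x) dx = 160·(-8/9) = -1280/9.
  So ∫_0^π (u')² dx = 50*π + 32*π − 1280/9 = -1280/9 + 82*π.
||u||_{H^1}^2 = (-80/9 + 4*π) + (-1280/9 + 82*π) = -1360/9 + 86*π.


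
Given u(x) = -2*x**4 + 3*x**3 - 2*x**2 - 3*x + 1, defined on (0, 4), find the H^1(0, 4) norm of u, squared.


||u||_{H^1}^2 = 42396584/315

The H^1 norm (squared) on an interval (0, L) is
  ||u||_{H^1}^2 = ∫_0^L u(x)^2 dx + ∫_0^L u'(x)^2 dx.
Compute u'(x) = -8*x**3 + 9*x**2 - 4*x - 3.
Then u(x)^2 = 4*x**8 - 12*x**7 + 17*x**6 - 18*x**4 + 18*x**3 + 5*x**2 - 6*x + 1 and u'(x)^2 = 64*x**6 - 144*x**5 + 145*x**4 - 24*x**3 - 38*x**2 + 24*x + 9.
Integrate each monomial from 0 to 4 using ∫_0^4 c·x^n dx = c·4^(n+1)/(n+1):
  ∫_0^4 u(x)^2 dx = ∫_0^4 (4*x^8 - 12*x^7 + 17*x^6 - 18*x^4 + 18*x^3 + 5*x^2 - 6*x + 1) dx. Term by term:
    ∫_0^4 4*x^8 dx = 1048576/9;  ∫_0^4 -12*x^7 dx = -98304;  ∫_0^4 17*x^6 dx = 278528/7;
    ∫_0^4 -18*x^4 dx = -18432/5;  ∫_0^4 18*x^3 dx = 1152;  ∫_0^4 5*x^2 dx = 320/3;
    ∫_0^4 -6*x dx = -48;  ∫_0^4 1 dx = 4.
  Sum: 1048576/9 − 98304 + 278528/7 − 18432/5 + 1152 + 320/3 − 48 + 4 = 17489564/315.
  ∫_0^4 u'(x)^2 dx = ∫_0^4 (64*x^6 - 144*x^5 + 145*x^4 - 24*x^3 - 38*x^2 + 24*x + 9) dx. Term by term:
    ∫_0^4 64*x^6 dx = 1048576/7;  ∫_0^4 -144*x^5 dx = -98304;  ∫_0^4 145*x^4 dx = 29696;
    ∫_0^4 -24*x^3 dx = -1536;  ∫_0^4 -38*x^2 dx = -2432/3;  ∫_0^4 24*x dx = 192;
    ∫_0^4 9 dx = 36.
  Sum: 1048576/7 − 98304 + 29696 − 1536 − 2432/3 + 192 + 36 = 1660468/21.
Adding: ||u||_{H^1}^2 = 17489564/315 + 1660468/21 = 42396584/315.


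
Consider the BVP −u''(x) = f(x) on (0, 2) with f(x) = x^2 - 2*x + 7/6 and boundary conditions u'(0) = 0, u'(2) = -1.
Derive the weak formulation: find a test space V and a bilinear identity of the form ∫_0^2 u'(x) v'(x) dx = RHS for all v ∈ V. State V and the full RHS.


V = H^1(0, 2) (v unrestricted at boundary; u is determined up to an additive constant); weak form: ∫_0^2 u'v' dx = ∫_0^2 (x^2 - 2*x + 7/6) v dx − v(2) for all v ∈ V.

Multiply both sides by a test function v and integrate from 0 to 2:
  ∫_0^2 −u''(x) v(x) dx = ∫_0^2 f(x) v(x) dx.
Integrate the LHS by parts once:
  ∫_0^2 −u'' v dx = −[u'(x) v(x)]_0^2 + ∫_0^2 u'(x) v'(x) dx.
Thus ∫_0^2 u'(x) v'(x) dx = ∫_0^2 f(x) v(x) dx + [u'(x) v(x)]_0^2.
Choose V so that boundary terms are either known or forced to vanish.
u has inhomogeneous Neumann u'(0) = 0, u'(2) = -1. [u' v]_0^2 = (-1)·v(2) − (0)·v(0) = − v(2). Take V = H^1(0, 2); boundary term becomes part of RHS.
Weak formulation: find u (satisfying any essential BC) such that ∫_0^2 u'(x) v'(x) dx = ∫_0^2 f v dx − v(2) for all v ∈ V (Neumann data are natural BCs: they enter the RHS as boundary terms).
Substituting f(x) = x^2 - 2*x + 7/6, the right-hand side is ∫_0^2 (x^2 - 2*x + 7/6) v dx − v(2).
Compatibility check (pure Neumann): taking v ≡ 1 ∈ V gives 0 = ∫_0^2 f dx + (-1) − (0), i.e. ∫_0^2 f dx must equal u'(0) − u'(2) = 1. Indeed ∫_0^2 (x^2 - 2*x + 7/6) dx = 1, so the data are compatible. The solution is then unique only up to an additive constant (fix it e.g. by requiring ∫_0^2 u dx = 0).


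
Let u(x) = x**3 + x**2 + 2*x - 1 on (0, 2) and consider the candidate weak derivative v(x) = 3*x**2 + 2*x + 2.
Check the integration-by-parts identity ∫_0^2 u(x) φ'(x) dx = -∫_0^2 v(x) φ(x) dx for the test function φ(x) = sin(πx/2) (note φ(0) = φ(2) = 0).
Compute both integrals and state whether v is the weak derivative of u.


LHS = -40/π + 96/π^3, RHS = -40/π + 96/π^3. Yes, v = u' weakly.

u(x) = x**3 + x**2 + 2*x - 1, classical derivative u'(x) = 3*x**2 + 2*x + 2.
φ(x) = sin(πx/2), so φ'(x) = π*cos(π*x/2)/2.
Note φ(0) = φ(2) = 0, so the boundary term u·φ vanishes.
LHS = ∫_0^2 u(x) φ'(x) dx = ∫_0^2 (π*x^3*cos(π*x/2)/2 + π*x^2*cos(π*x/2)/2 + π*x*cos(π*x/2) - π*cos(π*x/2)/2) dx. Term by term:
  ∫_0^2 -π*cos(π*x/2)/2 dx = 0;  ∫_0^2 π*x*cos(π*x/2) dx = -8/π;  ∫_0^2 π*x^2*cos(π*x/2)/2 dx = -8/π;
  ∫_0^2 π*x^3*cos(π*x/2)/2 dx = -24/π + 96/π^3.
Sum: 0 − 8/π − 8/π + -24/π + 96/π^3 = -40/π + 96/π^3.
So LHS = -40/π + 96/π^3.
∫_0^2 v(x) φ(x) dx = ∫_0^2 (3*x^2*sin(π*x/2) + 2*x*sin(π*x/2) + 2*sin(π*x/2)) dx. Term by term:
  ∫_0^2 2*sin(π*x/2) dx = 8/π;  ∫_0^2 2*x*sin(π*x/2) dx = 8/π;  ∫_0^2 3*x^2*sin(π*x/2) dx = -96/π^3 + 24/π.
Sum: 8/π + 8/π + -96/π^3 + 24/π = -96/π^3 + 40/π.
So RHS = -∫_0^2 v(x) φ(x) dx = -40/π + 96/π^3.
LHS = RHS, so the identity holds for this test φ.
Moreover u is smooth here and v(x) = u'(x) = 3*x**2 + 2*x + 2 pointwise, so the identity holds for every test function. Hence v is the weak derivative of u.


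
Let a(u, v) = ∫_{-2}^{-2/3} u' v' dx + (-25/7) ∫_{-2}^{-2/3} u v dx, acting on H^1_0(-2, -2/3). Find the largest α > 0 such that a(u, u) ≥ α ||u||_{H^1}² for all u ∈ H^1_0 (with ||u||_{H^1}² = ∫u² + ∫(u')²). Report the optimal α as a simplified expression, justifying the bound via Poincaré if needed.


α = (-400 + 63*π^2)/(7*(16 + 9*π^2))

Coercivity of a(·,·) on H^1_0(-2, -2/3) means a(u, u) ≥ α ||u||_{H^1}² for every u ∈ H^1_0.
The interval has length L = 4/3, and Poincaré/coercivity depend only on L. Here a(u, u) = ∫(u')² + (-25/7)·∫u².
Here c = -25/7 < 0 with |c| < (π/L)² = 9*π^2/16, so coercivity still holds. The condition a(u,u) ≥ α||u||_{H^1}² reads (1−α)∫(u')² ≥ (α−c)∫u². Any admissible α is ≤ 1 (rapidly oscillating u have ∫u²/∫(u')² → 0), and α = 1 would force 0 ≥ (1−c)∫u², impossible since c < 1; so 1−α > 0. By the sharp Poincaré inequality on H^1_0 of an interval of length L, ∫(u')² ≥ (π/L)²∫u² with equality for the first sine mode sin(π(x−x₀)/L) (x₀ the left endpoint), so the inequality holds for all u iff (1−α)(π/L)² ≥ α − c, i.e. α ≤ ((π/L)² + c)/((π/L)² + 1) = (1 + c(L/π)²)/(1 + (L/π)²). (Direct route, valid since c ≤ 0: Poincaré gives c∫u² ≥ c(L/π)²∫(u')², so a(u,u) ≥ (1 + c(L/π)²)∫(u')², while ||u||_{H^1}² ≤ (1 + (L/π)²)∫(u')²; dividing yields the same α.) With (π/L)² = 9*π^2/16 and c = -25/7, the largest admissible constant is α = ((π/L)² + c)/((π/L)² + 1).
Simplifying, α = (-400 + 63*π^2)/(7*(16 + 9*π^2)).


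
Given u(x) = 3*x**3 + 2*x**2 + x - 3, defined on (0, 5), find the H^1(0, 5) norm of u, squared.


||u||_{H^1}^2 = 8344025/42

The H^1 norm (squared) on an interval (0, L) is
  ||u||_{H^1}^2 = ∫_0^L u(x)^2 dx + ∫_0^L u'(x)^2 dx.
Compute u'(x) = 9*x**2 + 4*x + 1.
Then u(x)^2 = 9*x**6 + 12*x**5 + 10*x**4 - 14*x**3 - 11*x**2 - 6*x + 9 and u'(x)^2 = 81*x**4 + 72*x**3 + 34*x**2 + 8*x + 1.
Integrate each monomial from 0 to 5 using ∫_0^5 c·x^n dx = c·5^(n+1)/(n+1):
  ∫_0^5 u(x)^2 dx = ∫_0^5 (9*x^6 + 12*x^5 + 10*x^4 - 14*x^3 - 11*x^2 - 6*x + 9) dx. Term by term:
    ∫_0^5 9*x^6 dx = 703125/7;  ∫_0^5 12*x^5 dx = 31250;  ∫_0^5 10*x^4 dx = 6250;
    ∫_0^5 -14*x^3 dx = -4375/2;  ∫_0^5 -11*x^2 dx = -1375/3;  ∫_0^5 -6*x dx = -75;
    ∫_0^5 9 dx = 45.
  Sum: 703125/7 + 31250 + 6250 − 4375/2 − 1375/3 − 75 + 45 = 5681365/42.
  ∫_0^5 u'(x)^2 dx = ∫_0^5 (81*x^4 + 72*x^3 + 34*x^2 + 8*x + 1) dx. Term by term:
    ∫_0^5 81*x^4 dx = 50625;  ∫_0^5 72*x^3 dx = 11250;  ∫_0^5 34*x^2 dx = 4250/3;
    ∫_0^5 8*x dx = 100;  ∫_0^5 1 dx = 5.
  Sum: 50625 + 11250 + 4250/3 + 100 + 5 = 190190/3.
Adding: ||u||_{H^1}^2 = 5681365/42 + 190190/3 = 8344025/42.


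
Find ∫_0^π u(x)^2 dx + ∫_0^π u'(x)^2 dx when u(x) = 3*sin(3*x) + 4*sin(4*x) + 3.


||u||_{H^1(0,π)}^2 = 12 + 190*π

u'(x) = 9*cos(3*x) + 16*cos(4*x).
Expand u² and (u')² and integrate term by term on (0, π), using: for integers n ≥ 1, ∫_0^π sin²(nx) dx = ∫_0^π cos²(nx) dx = π/2; for n ≠ n', ∫_0^π sin(nx)sin(n'x) dx = ∫_0^π cos(nx)cos(n'x) dx = 0; and by product-to-sum, ∫_0^π sin(nx)cos(n'x) dx = ½∫_0^π [sin((n+n')x) + sin((n−n')x)] dx, which is 0 when n+n' is even and 2n/(n²−n'²) when n+n' is odd (it need not vanish on (0, π)). For the constant mode: ∫_0^π 1 dx = π, ∫_0^π cos(nx) dx = 0, ∫_0^π sin(nx) dx = (1−(−1)^n)/n.
  u² squared terms: (3)²·∫1 dx = 9·π = 9*π;  (3)²·∫sin(3x)² dx = 9·π/2 = 9*π/2;  (4)²·∫sin(4x)² dx = 16·π/2 = 8*π.
  u² cross terms: 2·(3)·(3)·∫1·sin(3x) dx = 18·(2/3) = 12;  2·(3)·(4)·∫1·sin(4x) dx = 24·(0) = 0;  2·(3)·(4)·∫sin(3x)·sin(4x) dx = 24·(0) = 0.
  So ∫_0^π u² dx = 9*π + 9*π/2 + 8*π + 12 + 0 + 0 = 12 + 43*π/2.
  (u')² squared terms: (9)²·∫cos(3x)² dx = 81·π/2 = 81*π/2;  (16)²·∫cos(4x)² dx = 256·π/2 = 128*π.
  (u')² cross terms: 2·(9)·(16)·∫cos(3x)·cos(4x) dx = 288·(0) = 0.
  So ∫_0^π (u')² dx = 81*π/2 + 128*π + 0 = 337*π/2.
||u||_{H^1}^2 = (12 + 43*π/2) + (337*π/2) = 12 + 190*π.


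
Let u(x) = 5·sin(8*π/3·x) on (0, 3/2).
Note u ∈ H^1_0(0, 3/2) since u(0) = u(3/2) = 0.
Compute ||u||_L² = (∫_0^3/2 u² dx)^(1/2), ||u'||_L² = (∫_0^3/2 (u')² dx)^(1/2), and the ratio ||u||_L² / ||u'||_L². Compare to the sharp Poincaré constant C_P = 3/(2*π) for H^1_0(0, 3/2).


||u||_L² / ||u'||_L² = 3/(8*π) < C_P = 3/(2*π).

u(x) = 5·sin(8*π/3·x), so u'(x) = 40*π*cos(8*π*x/3)/3.
Writing u(x) = A·sin(kπx/L) with A = 5 and k = 4, use ∫_0^L sin²(kπx/L) dx = L/2 and ∫_0^L cos²(kπx/L) dx = L/2.
u² = 25·sin²(8*π/3·x) and (u')² = 1600*π^2/9·cos²(8*π/3·x), and each of sin², cos² integrates to L/2 = 3/4 over (0, 3/2).
∫_0^3/2 u² dx = 75/4, so ||u||_L² = 5*sqrt(3)/2.
∫_0^3/2 (u')² dx = 400*π^2/3, so ||u'||_L² = 20*sqrt(3)*π/3.
Ratio ||u||_L² / ||u'||_L² = 3/(8*π).
Sharp Poincaré constant on H^1_0(0, 3/2) is C_P = L/π = 3/(2*π), achieved by sin(2*π/3·x).
This is the k = 4 harmonic; the ratio L/(kπ) is strictly less than C_P = L/π, consistent with the sharp inequality ||u||_L² ≤ C_P ||u'||_L².


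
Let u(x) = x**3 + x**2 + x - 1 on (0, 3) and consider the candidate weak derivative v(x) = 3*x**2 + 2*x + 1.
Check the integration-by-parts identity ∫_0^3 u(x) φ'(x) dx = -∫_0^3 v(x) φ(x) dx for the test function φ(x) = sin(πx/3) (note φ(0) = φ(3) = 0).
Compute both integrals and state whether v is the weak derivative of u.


LHS = -105/π + 324/π^3, RHS = -105/π + 324/π^3. Yes, v = u' weakly.

u(x) = x**3 + x**2 + x - 1, classical derivative u'(x) = 3*x**2 + 2*x + 1.
φ(x) = sin(πx/3), so φ'(x) = π*cos(π*x/3)/3.
Note φ(0) = φ(3) = 0, so the boundary term u·φ vanishes.
LHS = ∫_0^3 u(x) φ'(x) dx = ∫_0^3 (π*x^3*cos(π*x/3)/3 + π*x^2*cos(π*x/3)/3 + π*x*cos(π*x/3)/3 - π*cos(π*x/3)/3) dx. Term by term:
  ∫_0^3 -π*cos(π*x/3)/3 dx = 0;  ∫_0^3 π*x*cos(π*x/3)/3 dx = -6/π;  ∫_0^3 π*x^2*cos(π*x/3)/3 dx = -18/π;
  ∫_0^3 π*x^3*cos(π*x/3)/3 dx = -81/π + 324/π^3.
Sum: 0 − 6/π − 18/π + -81/π + 324/π^3 = -105/π + 324/π^3.
So LHS = -105/π + 324/π^3.
∫_0^3 v(x) φ(x) dx = ∫_0^3 (3*x^2*sin(π*x/3) + 2*x*sin(π*x/3) + sin(π*x/3)) dx. Term by term:
  ∫_0^3 2*x*sin(π*x/3) dx = 18/π;  ∫_0^3 3*x^2*sin(π*x/3) dx = -324/π^3 + 81/π;  ∫_0^3 sin(π*x/3) dx = 6/π.
Sum: 18/π + -324/π^3 + 81/π + 6/π = -324/π^3 + 105/π.
So RHS = -∫_0^3 v(x) φ(x) dx = -105/π + 324/π^3.
LHS = RHS, so the identity holds for this test φ.
Moreover u is smooth here and v(x) = u'(x) = 3*x**2 + 2*x + 1 pointwise, so the identity holds for every test function. Hence v is the weak derivative of u.


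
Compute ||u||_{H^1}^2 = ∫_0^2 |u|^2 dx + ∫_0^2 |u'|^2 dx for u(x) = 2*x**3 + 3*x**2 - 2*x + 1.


||u||_{H^1}^2 = 74194/105

The H^1 norm (squared) on an interval (0, L) is
  ||u||_{H^1}^2 = ∫_0^L u(x)^2 dx + ∫_0^L u'(x)^2 dx.
Compute u'(x) = 6*x**2 + 6*x - 2.
Then u(x)^2 = 4*x**6 + 12*x**5 + x**4 - 8*x**3 + 10*x**2 - 4*x + 1 and u'(x)^2 = 36*x**4 + 72*x**3 + 12*x**2 - 24*x + 4.
Integrate each monomial from 0 to 2 using ∫_0^2 c·x^n dx = c·2^(n+1)/(n+1):
  ∫_0^2 u(x)^2 dx = ∫_0^2 (4*x^6 + 12*x^5 + x^4 - 8*x^3 + 10*x^2 - 4*x + 1) dx. Term by term:
    ∫_0^2 4*x^6 dx = 512/7;  ∫_0^2 12*x^5 dx = 128;  ∫_0^2 x^4 dx = 32/5;
    ∫_0^2 -8*x^3 dx = -32;  ∫_0^2 10*x^2 dx = 80/3;  ∫_0^2 -4*x dx = -8;
    ∫_0^2 1 dx = 2.
  Sum: 512/7 + 128 + 32/5 − 32 + 80/3 − 8 + 2 = 20602/105.
  ∫_0^2 u'(x)^2 dx = ∫_0^2 (36*x^4 + 72*x^3 + 12*x^2 - 24*x + 4) dx. Term by term:
    ∫_0^2 36*x^4 dx = 1152/5;  ∫_0^2 72*x^3 dx = 288;  ∫_0^2 12*x^2 dx = 32;
    ∫_0^2 -24*x dx = -48;  ∫_0^2 4 dx = 8.
  Sum: 1152/5 + 288 + 32 − 48 + 8 = 2552/5.
Adding: ||u||_{H^1}^2 = 20602/105 + 2552/5 = 74194/105.


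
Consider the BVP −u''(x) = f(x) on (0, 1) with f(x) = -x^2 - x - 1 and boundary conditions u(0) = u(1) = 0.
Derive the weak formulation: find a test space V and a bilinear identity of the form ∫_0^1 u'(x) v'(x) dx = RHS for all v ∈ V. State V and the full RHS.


V = H^1_0(0, 1) (so v(0) = v(1) = 0); weak form: ∫_0^1 u'v' dx = ∫_0^1 (-x^2 - x - 1) v dx for all v ∈ V.

Multiply both sides by a test function v and integrate from 0 to 1:
  ∫_0^1 −u''(x) v(x) dx = ∫_0^1 f(x) v(x) dx.
Integrate the LHS by parts once:
  ∫_0^1 −u'' v dx = −[u'(x) v(x)]_0^1 + ∫_0^1 u'(x) v'(x) dx.
Thus ∫_0^1 u'(x) v'(x) dx = ∫_0^1 f(x) v(x) dx + [u'(x) v(x)]_0^1.
Choose V so that boundary terms are either known or forced to vanish.
u is Dirichlet: u(0) = u(1) = 0. Let V = H^1_0(0, 1); then v(0) = v(1) = 0, and [u' v]_0^1 = 0.
Weak formulation: find u (satisfying any essential BC) such that ∫_0^1 u'(x) v'(x) dx = ∫_0^1 f v dx for all v ∈ V.
Substituting f(x) = -x^2 - x - 1, the right-hand side is ∫_0^1 (-x^2 - x - 1) v dx.


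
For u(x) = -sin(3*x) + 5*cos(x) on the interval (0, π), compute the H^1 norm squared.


||u||_{H^1(0,π)}^2 = 30*π

u'(x) = -5*sin(x) - 3*cos(3*x).
Expand u² and (u')² and integrate term by term on (0, π), using: for integers n ≥ 1, ∫_0^π sin²(nx) dx = ∫_0^π cos²(nx) dx = π/2; for n ≠ n', ∫_0^π sin(nx)sin(n'x) dx = ∫_0^π cos(nx)cos(n'x) dx = 0; and by product-to-sum, ∫_0^π sin(nx)cos(n'x) dx = ½∫_0^π [sin((n+n')x) + sin((n−n')x)] dx, which is 0 when n+n' is even and 2n/(n²−n'²) when n+n' is odd (it need not vanish on (0, π)).
  u² squared terms: (-1)²·∫sin(3x)² dx = 1·π/2 = π/2;  (5)²·∫cos(x)² dx = 25·π/2 = 25*π/2.
  u² cross terms: 2·(-1)·(5)·∫sin(3x)·cos(x) dx = -10·(0) = 0.
  So ∫_0^π u² dx = π/2 + 25*π/2 + 0 = 13*π.
  (u')² squared terms: (-5)²·∫sin(x)² dx = 25·π/2 = 25*π/2;  (-3)²·∫cos(3x)² dx = 9·π/2 = 9*π/2.
  (u')² cross terms: 2·(-5)·(-3)·∫sin(x)·cos(3x) dx = 30·(0) = 0.
  So ∫_0^π (u')² dx = 25*π/2 + 9*π/2 + 0 = 17*π.
||u||_{H^1}^2 = (13*π) + (17*π) = 30*π.


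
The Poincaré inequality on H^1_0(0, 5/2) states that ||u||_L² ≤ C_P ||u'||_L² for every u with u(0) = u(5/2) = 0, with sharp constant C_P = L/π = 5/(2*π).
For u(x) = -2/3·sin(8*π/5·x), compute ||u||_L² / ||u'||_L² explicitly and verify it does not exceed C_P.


||u||_L² / ||u'||_L² = 5/(8*π) < C_P = 5/(2*π).

u(x) = -2/3·sin(8*π/5·x), so u'(x) = -16*π*cos(8*π*x/5)/15.
Writing u(x) = A·sin(kπx/L) with A = -2/3 and k = 4, use ∫_0^L sin²(kπx/L) dx = L/2 and ∫_0^L cos²(kπx/L) dx = L/2.
u² = 4/9·sin²(8*π/5·x) and (u')² = 256*π^2/225·cos²(8*π/5·x), and each of sin², cos² integrates to L/2 = 5/4 over (0, 5/2).
∫_0^5/2 u² dx = 5/9, so ||u||_L² = sqrt(5)/3.
∫_0^5/2 (u')² dx = 64*π^2/45, so ||u'||_L² = 8*sqrt(5)*π/15.
Ratio ||u||_L² / ||u'||_L² = 5/(8*π).
Sharp Poincaré constant on H^1_0(0, 5/2) is C_P = L/π = 5/(2*π), achieved by sin(2*π/5·x).
This is the k = 4 harmonic; the ratio L/(kπ) is strictly less than C_P = L/π, consistent with the sharp inequality ||u||_L² ≤ C_P ||u'||_L².


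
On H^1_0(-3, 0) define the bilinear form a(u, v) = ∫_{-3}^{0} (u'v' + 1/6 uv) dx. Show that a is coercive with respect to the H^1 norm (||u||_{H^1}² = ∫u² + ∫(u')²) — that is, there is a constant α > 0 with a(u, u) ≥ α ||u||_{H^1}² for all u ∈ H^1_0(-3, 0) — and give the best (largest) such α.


α = (3/2 + π^2)/(9 + π^2)

Coercivity of a(·,·) on H^1_0(-3, 0) means a(u, u) ≥ α ||u||_{H^1}² for every u ∈ H^1_0.
The interval has length L = 3, and Poincaré/coercivity depend only on L. Here a(u, u) = ∫(u')² + (1/6)·∫u².
Here 0 < c = 1/6 < 1. The condition a(u,u) ≥ α||u||_{H^1}² reads (1−α)∫(u')² ≥ (α−c)∫u². Any admissible α is ≤ 1 (rapidly oscillating u have ∫u²/∫(u')² → 0), and α = 1 would force 0 ≥ (1−c)∫u², impossible since c < 1; so 1−α > 0. By the sharp Poincaré inequality on H^1_0 of an interval of length L, ∫(u')² ≥ (π/L)²∫u² with equality for the first sine mode sin(π(x−x₀)/L) (x₀ the left endpoint), so the inequality holds for all u iff (1−α)(π/L)² ≥ α − c, i.e. α ≤ ((π/L)² + c)/((π/L)² + 1) = (1 + c(L/π)²)/(1 + (L/π)²). With (π/L)² = π^2/9 and c = 1/6, the largest admissible constant is α = ((π/L)² + c)/((π/L)² + 1).
Simplifying, α = (3/2 + π^2)/(9 + π^2).


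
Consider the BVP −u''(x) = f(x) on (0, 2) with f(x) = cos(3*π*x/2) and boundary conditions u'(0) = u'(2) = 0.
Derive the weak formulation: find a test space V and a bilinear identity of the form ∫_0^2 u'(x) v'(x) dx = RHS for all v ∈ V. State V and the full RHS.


V = H^1(0, 2) (no boundary constraint on v; u is determined up to an additive constant); weak form: ∫_0^2 u'v' dx = ∫_0^2 (cos(3*π*x/2)) v dx for all v ∈ V.

Multiply both sides by a test function v and integrate from 0 to 2:
  ∫_0^2 −u''(x) v(x) dx = ∫_0^2 f(x) v(x) dx.
Integrate the LHS by parts once:
  ∫_0^2 −u'' v dx = −[u'(x) v(x)]_0^2 + ∫_0^2 u'(x) v'(x) dx.
Thus ∫_0^2 u'(x) v'(x) dx = ∫_0^2 f(x) v(x) dx + [u'(x) v(x)]_0^2.
Choose V so that boundary terms are either known or forced to vanish.
u has homogeneous Neumann: u'(0) = u'(2) = 0. So [u' v]_0^2 = 0·v(2) − 0·v(0) = 0 for any v; take V = H^1(0, 2).
Weak formulation: find u (satisfying any essential BC) such that ∫_0^2 u'(x) v'(x) dx = ∫_0^2 f v dx for all v ∈ V (homogeneous Neumann, so boundary terms vanish).
Substituting f(x) = cos(3*π*x/2), the right-hand side is ∫_0^2 (cos(3*π*x/2)) v dx.
Compatibility check (pure Neumann): taking v ≡ 1 ∈ V gives 0 = ∫_0^2 f dx + (0) − (0), i.e. ∫_0^2 f dx must equal u'(0) − u'(2) = 0. Indeed ∫_0^2 (cos(3*π*x/2)) dx = 0, so the data are compatible. The solution is then unique only up to an additive constant (fix it e.g. by requiring ∫_0^2 u dx = 0).


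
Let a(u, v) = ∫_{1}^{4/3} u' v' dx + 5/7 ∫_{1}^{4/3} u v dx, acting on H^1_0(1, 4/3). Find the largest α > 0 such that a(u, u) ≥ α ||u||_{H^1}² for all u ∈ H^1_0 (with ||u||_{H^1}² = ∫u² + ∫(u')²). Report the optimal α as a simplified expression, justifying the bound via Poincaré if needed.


α = (5 + 63*π^2)/(7*(1 + 9*π^2))

Coercivity of a(·,·) on H^1_0(1, 4/3) means a(u, u) ≥ α ||u||_{H^1}² for every u ∈ H^1_0.
The interval has length L = 1/3, and Poincaré/coercivity depend only on L. Here a(u, u) = ∫(u')² + (5/7)·∫u².
Here 0 < c = 5/7 < 1. The condition a(u,u) ≥ α||u||_{H^1}² reads (1−α)∫(u')² ≥ (α−c)∫u². Any admissible α is ≤ 1 (rapidly oscillating u have ∫u²/∫(u')² → 0), and α = 1 would force 0 ≥ (1−c)∫u², impossible since c < 1; so 1−α > 0. By the sharp Poincaré inequality on H^1_0 of an interval of length L, ∫(u')² ≥ (π/L)²∫u² with equality for the first sine mode sin(π(x−x₀)/L) (x₀ the left endpoint), so the inequality holds for all u iff (1−α)(π/L)² ≥ α − c, i.e. α ≤ ((π/L)² + c)/((π/L)² + 1) = (1 + c(L/π)²)/(1 + (L/π)²). With (π/L)² = 9*π^2 and c = 5/7, the largest admissible constant is α = ((π/L)² + c)/((π/L)² + 1).
Simplifying, α = (5 + 63*π^2)/(7*(1 + 9*π^2)).


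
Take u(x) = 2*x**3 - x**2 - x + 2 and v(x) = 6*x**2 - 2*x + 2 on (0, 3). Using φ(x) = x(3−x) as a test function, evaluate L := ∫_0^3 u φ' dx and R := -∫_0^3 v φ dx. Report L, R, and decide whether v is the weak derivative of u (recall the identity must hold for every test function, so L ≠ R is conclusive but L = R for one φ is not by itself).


LHS = -549/10, RHS = -342/5. No, v is not the weak derivative of u.

u(x) = 2*x**3 - x**2 - x + 2, classical derivative u'(x) = 6*x**2 - 2*x - 1.
φ(x) = x(3−x), so φ'(x) = 3 - 2*x.
Note φ(0) = φ(3) = 0, so the boundary term u·φ vanishes.
LHS = ∫_0^3 u(x) φ'(x) dx = ∫_0^3 (-4*x^4 + 8*x^3 - x^2 - 7*x + 6) dx. Term by term:
  ∫_0^3 -4*x^4 dx = -972/5;  ∫_0^3 8*x^3 dx = 162;  ∫_0^3 -x^2 dx = -9;
  ∫_0^3 -7*x dx = -63/2;  ∫_0^3 6 dx = 18.
Sum: -972/5 + 162 − 9 − 63/2 + 18 = -549/10.
So LHS = -549/10.
∫_0^3 v(x) φ(x) dx = ∫_0^3 (-6*x^4 + 20*x^3 - 8*x^2 + 6*x) dx. Term by term:
  ∫_0^3 -6*x^4 dx = -1458/5;  ∫_0^3 20*x^3 dx = 405;  ∫_0^3 -8*x^2 dx = -72;
  ∫_0^3 6*x dx = 27.
Sum: -1458/5 + 405 − 72 + 27 = 342/5.
So RHS = -∫_0^3 v(x) φ(x) dx = -342/5.
LHS − RHS = 27/2 ≠ 0, so the identity fails.
(For a valid weak derivative the identity must hold for EVERY test function, in particular this one. The failure shows v is NOT the weak derivative of u.)
Correct weak derivative would be u'(x) = 6*x**2 - 2*x - 1.


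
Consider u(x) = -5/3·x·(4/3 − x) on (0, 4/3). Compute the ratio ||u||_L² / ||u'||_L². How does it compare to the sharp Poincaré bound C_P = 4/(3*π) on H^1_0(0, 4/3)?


||u||_L² / ||u'||_L² = 2*sqrt(10)/15 < C_P = 4/(3*π).

u(x) = -5/3·x·(4/3 − x), so u'(x) = 10*x/3 - 20/9.
u(x) = -5/3·x·(4/3 − x) vanishes at x = 0 and x = 4/3, so u ∈ H^1_0(0, 4/3). Differentiate via the product rule and integrate the resulting polynomials term by term.
  ∫_0^4/3 u² dx = ∫_0^4/3 (25*x^4/9 - 200*x^3/27 + 400*x^2/81) dx. Term by term:
    ∫_0^4/3 25*x^4/9 dx = 5120/2187;  ∫_0^4/3 -200*x^3/27 dx = -12800/2187;  ∫_0^4/3 400*x^2/81 dx = 25600/6561.
  Sum: 5120/2187 − 12800/2187 + 25600/6561 = 2560/6561.
  ∫_0^4/3 (u')² dx = ∫_0^4/3 (100*x^2/9 - 400*x/27 + 400/81) dx. Term by term:
    ∫_0^4/3 100*x^2/9 dx = 6400/729;  ∫_0^4/3 -400*x/27 dx = -3200/243;  ∫_0^4/3 400/81 dx = 1600/243.
  Sum: 6400/729 − 3200/243 + 1600/243 = 1600/729.
∫_0^4/3 u² dx = 2560/6561, so ||u||_L² = 16*sqrt(10)/81.
∫_0^4/3 (u')² dx = 1600/729, so ||u'||_L² = 40/27.
Ratio ||u||_L² / ||u'||_L² = 2*sqrt(10)/15.
Sharp Poincaré constant on H^1_0(0, 4/3) is C_P = L/π = 4/(3*π), achieved by sin(3*π/4·x).
A polynomial bump cannot attain the sharp Poincaré constant (only the first sine eigenfunction does), so the ratio is strictly less than C_P, consistent with ||u||_L² ≤ C_P ||u'||_L².


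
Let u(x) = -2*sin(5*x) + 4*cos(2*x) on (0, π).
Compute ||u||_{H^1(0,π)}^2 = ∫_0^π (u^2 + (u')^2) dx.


||u||_{H^1(0,π)}^2 = -800/21 + 92*π

u'(x) = -8*sin(2*x) - 10*cos(5*x).
Expand u² and (u')² and integrate term by term on (0, π), using: for integers n ≥ 1, ∫_0^π sin²(nx) dx = ∫_0^π cos²(nx) dx = π/2; for n ≠ n', ∫_0^π sin(nx)sin(n'x) dx = ∫_0^π cos(nx)cos(n'x) dx = 0; and by product-to-sum, ∫_0^π sin(nx)cos(n'x) dx = ½∫_0^π [sin((n+n')x) + sin((n−n')x)] dx, which is 0 when n+n' is even and 2n/(n²−n'²) when n+n' is odd (it need not vanish on (0, π)).
  u² squared terms: (-2)²·∫sin(5x)² dx = 4·π/2 = 2*π;  (4)²·∫cos(2x)² dx = 16·π/2 = 8*π.
  u² cross terms: 2·(-2)·(4)·∫sin(5x)·cos(2x) dx = -16·(10/21) = -160/21.
  So ∫_0^π u² dx = 2*π + 8*π − 160/21 = -160/21 + 10*π.
  (u')² squared terms: (-10)²·∫cos(5x)² dx = 100·π/2 = 50*π;  (-8)²·∫sin(2x)² dx = 64·π/2 = 32*π.
  (u')² cross terms: 2·(-10)·(-8)·∫cos(5x)·sin(2x) dx = 160·(-4/21) = -640/21.
  So ∫_0^π (u')² dx = 50*π + 32*π − 640/21 = -640/21 + 82*π.
||u||_{H^1}^2 = (-160/21 + 10*π) + (-640/21 + 82*π) = -800/21 + 92*π.


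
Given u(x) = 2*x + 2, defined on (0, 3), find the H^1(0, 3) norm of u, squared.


||u||_{H^1}^2 = 96

The H^1 norm (squared) on an interval (0, L) is
  ||u||_{H^1}^2 = ∫_0^L u(x)^2 dx + ∫_0^L u'(x)^2 dx.
Compute u'(x) = 2.
Then u(x)^2 = 4*x**2 + 8*x + 4 and u'(x)^2 = 4.
Integrate each monomial from 0 to 3 using ∫_0^3 c·x^n dx = c·3^(n+1)/(n+1):
  ∫_0^3 u(x)^2 dx = ∫_0^3 (4*x^2 + 8*x + 4) dx. Term by term:
    ∫_0^3 4*x^2 dx = 36;  ∫_0^3 8*x dx = 36;  ∫_0^3 4 dx = 12.
  Sum: 36 + 36 + 12 = 84.
  ∫_0^3 u'(x)^2 dx = ∫_0^3 (4) dx. Term by term:
    ∫_0^3 4 dx = 12.
Adding: ||u||_{H^1}^2 = 84 + 12 = 96.


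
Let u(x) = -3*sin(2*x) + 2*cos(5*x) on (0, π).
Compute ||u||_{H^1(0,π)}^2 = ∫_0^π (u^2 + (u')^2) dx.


||u||_{H^1(0,π)}^2 = 416/7 + 149*π/2

u'(x) = -10*sin(5*x) - 6*cos(2*x).
Expand u² and (u')² and integrate term by term on (0, π), using: for integers n ≥ 1, ∫_0^π sin²(nx) dx = ∫_0^π cos²(nx) dx = π/2; for n ≠ n', ∫_0^π sin(nx)sin(n'x) dx = ∫_0^π cos(nx)cos(n'x) dx = 0; and by product-to-sum, ∫_0^π sin(nx)cos(n'x) dx = ½∫_0^π [sin((n+n')x) + sin((n−n')x)] dx, which is 0 when n+n' is even and 2n/(n²−n'²) when n+n' is odd (it need not vanish on (0, π)).
  u² squared terms: (-3)²·∫sin(2x)² dx = 9·π/2 = 9*π/2;  (2)²·∫cos(5x)² dx = 4·π/2 = 2*π.
  u² cross terms: 2·(-3)·(2)·∫sin(2x)·cos(5x) dx = -12·(-4/21) = 16/7.
  So ∫_0^π u² dx = 9*π/2 + 2*π + 16/7 = 16/7 + 13*π/2.
  (u')² squared terms: (-10)²·∫sin(5x)² dx = 100·π/2 = 50*π;  (-6)²·∫cos(2x)² dx = 36·π/2 = 18*π.
  (u')² cross terms: 2·(-10)·(-6)·∫sin(5x)·cos(2x) dx = 120·(10/21) = 400/7.
  So ∫_0^π (u')² dx = 50*π + 18*π + 400/7 = 400/7 + 68*π.
||u||_{H^1}^2 = (16/7 + 13*π/2) + (400/7 + 68*π) = 416/7 + 149*π/2.


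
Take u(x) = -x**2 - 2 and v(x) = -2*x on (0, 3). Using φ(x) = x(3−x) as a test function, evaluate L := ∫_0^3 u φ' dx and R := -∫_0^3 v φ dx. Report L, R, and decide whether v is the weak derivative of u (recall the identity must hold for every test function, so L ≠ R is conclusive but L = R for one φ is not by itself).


LHS = 27/2, RHS = 27/2. Yes, v = u' weakly.

u(x) = -x**2 - 2, classical derivative u'(x) = -2*x.
φ(x) = x(3−x), so φ'(x) = 3 - 2*x.
Note φ(0) = φ(3) = 0, so the boundary term u·φ vanishes.
LHS = ∫_0^3 u(x) φ'(x) dx = ∫_0^3 (2*x^3 - 3*x^2 + 4*x - 6) dx. Term by term:
  ∫_0^3 2*x^3 dx = 81/2;  ∫_0^3 -3*x^2 dx = -27;  ∫_0^3 4*x dx = 18;
  ∫_0^3 -6 dx = -18.
Sum: 81/2 − 27 + 18 − 18 = 27/2.
So LHS = 27/2.
∫_0^3 v(x) φ(x) dx = ∫_0^3 (2*x^3 - 6*x^2) dx. Term by term:
  ∫_0^3 2*x^3 dx = 81/2;  ∫_0^3 -6*x^2 dx = -54.
Sum: 81/2 − 54 = -27/2.
So RHS = -∫_0^3 v(x) φ(x) dx = 27/2.
LHS = RHS, so the identity holds for this test φ.
Moreover u is smooth here and v(x) = u'(x) = -2*x pointwise, so the identity holds for every test function. Hence v is the weak derivative of u.
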